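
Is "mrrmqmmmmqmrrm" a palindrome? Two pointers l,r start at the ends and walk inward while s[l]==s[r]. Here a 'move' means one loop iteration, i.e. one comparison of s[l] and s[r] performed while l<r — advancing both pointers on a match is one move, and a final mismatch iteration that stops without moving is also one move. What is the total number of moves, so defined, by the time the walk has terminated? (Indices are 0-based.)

l=0 r=13: 'm'=='m', l++,r--
l=1 r=12: 'r'=='r', l++,r--
l=2 r=11: 'r'=='r', l++,r--
l=3 r=10: 'm'=='m', l++,r--
l=4 r=9: 'q'=='q', l++,r--
l=5 r=8: 'm'=='m', l++,r--
l=6 r=7: 'm'=='m', l++,r--

7 moves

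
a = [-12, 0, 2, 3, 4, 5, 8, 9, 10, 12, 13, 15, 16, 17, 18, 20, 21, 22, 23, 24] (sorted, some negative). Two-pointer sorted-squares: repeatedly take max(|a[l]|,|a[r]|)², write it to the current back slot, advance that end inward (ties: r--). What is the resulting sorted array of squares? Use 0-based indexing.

[0,19] |-12|<=|24| out[19]=576 → r--
[0,18] |-12|<=|23| out[18]=529 → r--
[0,17] |-12|<=|22| out[17]=484 → r--
[0,16] |-12|<=|21| out[16]=441 → r--
[0,15] |-12|<=|20| out[15]=400 → r--
[0,14] |-12|<=|18| out[14]=324 → r--
[0,13] |-12|<=|17| out[13]=289 → r--
[0,12] |-12|<=|16| out[12]=256 → r--
[0,11] |-12|<=|15| out[11]=225 → r--
[0,10] |-12|<=|13| out[10]=169 → r--
[0,9] |-12|<=|12| out[9]=144 → r--
[0,8] |-12|>|10| out[8]=144 → l++
[1,8] |0|<=|10| out[7]=100 → r--
[1,7] |0|<=|9| out[6]=81 → r--
[1,6] |0|<=|8| out[5]=64 → r--
[1,5] |0|<=|5| out[4]=25 → r--
[1,4] |0|<=|4| out[3]=16 → r--
[1,3] |0|<=|3| out[2]=9 → r--
[1,2] |0|<=|2| out[1]=4 → r--
[1,1] |0|<=|0| out[0]=0 → r--

[0, 4, 9, 16, 25, 64, 81, 100, 144, 144, 169, 225, 256, 289, 324, 400, 441, 484, 529, 576]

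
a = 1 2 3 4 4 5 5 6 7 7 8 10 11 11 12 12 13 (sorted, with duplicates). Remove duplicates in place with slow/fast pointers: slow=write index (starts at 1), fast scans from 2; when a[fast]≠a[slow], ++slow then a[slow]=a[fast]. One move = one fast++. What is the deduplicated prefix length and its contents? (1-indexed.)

slow=1 fast=2: a[fast]=2≠a[slow]=1 write a[2]=2, slow++,fast++
slow=2 fast=3: a[fast]=3≠a[slow]=2 write a[3]=3, slow++,fast++
slow=3 fast=4: a[fast]=4≠a[slow]=3 write a[4]=4, slow++,fast++
slow=4 fast=5: a[fast]=4=a[slow] dup, fast++
slow=4 fast=6: a[fast]=5≠a[slow]=4 write a[5]=5, slow++,fast++
slow=5 fast=7: a[fast]=5=a[slow] dup, fast++
slow=5 fast=8: a[fast]=6≠a[slow]=5 write a[6]=6, slow++,fast++
slow=6 fast=9: a[fast]=7≠a[slow]=6 write a[7]=7, slow++,fast++
slow=7 fast=10: a[fast]=7=a[slow] dup, fast++
slow=7 fast=11: a[fast]=8≠a[slow]=7 write a[8]=8, slow++,fast++
slow=8 fast=12: a[fast]=10≠a[slow]=8 write a[9]=10, slow++,fast++
slow=9 fast=13: a[fast]=11≠a[slow]=10 write a[10]=11, slow++,fast++
slow=10 fast=14: a[fast]=11=a[slow] dup, fast++
slow=10 fast=15: a[fast]=12≠a[slow]=11 write a[11]=12, slow++,fast++
slow=11 fast=16: a[fast]=12=a[slow] dup, fast++
slow=11 fast=17: a[fast]=13≠a[slow]=12 write a[12]=13, slow++,fast++

length 12; prefix = [1, 2, 3, 4, 5, 6, 7, 8, 10, 11, 12, 13]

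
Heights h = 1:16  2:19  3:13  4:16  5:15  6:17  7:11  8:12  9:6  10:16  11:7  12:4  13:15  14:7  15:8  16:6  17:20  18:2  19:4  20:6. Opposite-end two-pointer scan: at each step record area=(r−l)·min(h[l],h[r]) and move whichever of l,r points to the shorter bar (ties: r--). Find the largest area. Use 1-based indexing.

max area = 285

[1,20] min(16,6)*19=114 best=114 * → r--
[1,19] min(16,4)*18=72 best=114 → r--
[1,18] min(16,2)*17=34 best=114 → r--
[1,17] min(16,20)*16=256 best=256 * → l++
[2,17] min(19,20)*15=285 best=285 * → l++
[3,17] min(13,20)*14=182 best=285 → l++
[4,17] min(16,20)*13=208 best=285 → l++
[5,17] min(15,20)*12=180 best=285 → l++
[6,17] min(17,20)*11=187 best=285 → l++
[7,17] min(11,20)*10=110 best=285 → l++
[8,17] min(12,20)*9=108 best=285 → l++
[9,17] min(6,20)*8=48 best=285 → l++
[10,17] min(16,20)*7=112 best=285 → l++
[11,17] min(7,20)*6=42 best=285 → l++
[12,17] min(4,20)*5=20 best=285 → l++
[13,17] min(15,20)*4=60 best=285 → l++
[14,17] min(7,20)*3=21 best=285 → l++
[15,17] min(8,20)*2=16 best=285 → l++
[16,17] min(6,20)*1=6 best=285 → l++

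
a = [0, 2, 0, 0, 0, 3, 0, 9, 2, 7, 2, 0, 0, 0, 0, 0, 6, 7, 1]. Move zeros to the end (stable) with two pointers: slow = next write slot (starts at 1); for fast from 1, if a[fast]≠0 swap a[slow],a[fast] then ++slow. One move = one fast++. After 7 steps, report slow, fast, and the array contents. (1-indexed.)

slow=3, fast=8, a=[2, 3, 0, 0, 0, 0, 0, 9, 2, 7, 2, 0, 0, 0, 0, 0, 6, 7, 1]

(s=1,f=1) a[fast]=0 → fast++
(s=1,f=2) a[fast]=2≠0 swap→a[1]=2 → slow++,fast++
(s=2,f=3) a[fast]=0 → fast++
(s=2,f=4) a[fast]=0 → fast++
(s=2,f=5) a[fast]=0 → fast++
(s=2,f=6) a[fast]=3≠0 swap→a[2]=3 → slow++,fast++
(s=3,f=7) a[fast]=0 → fast++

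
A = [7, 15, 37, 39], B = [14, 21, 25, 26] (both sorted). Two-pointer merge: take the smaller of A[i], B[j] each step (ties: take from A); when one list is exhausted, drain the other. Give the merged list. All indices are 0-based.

[i=0,j=0] A[i]=7<=B[j]=14 take 7 → i++
[i=1,j=0] A[i]=15>B[j]=14 take 14 → j++
[i=1,j=1] A[i]=15<=B[j]=21 take 15 → i++
[i=2,j=1] A[i]=37>B[j]=21 take 21 → j++
[i=2,j=2] A[i]=37>B[j]=25 take 25 → j++
[i=2,j=3] A[i]=37>B[j]=26 take 26 → j++
[i=2,j=4] B done, take A[i]=37 → i++
[i=3,j=4] B done, take A[i]=39 → i++

[7, 14, 15, 21, 25, 26, 37, 39]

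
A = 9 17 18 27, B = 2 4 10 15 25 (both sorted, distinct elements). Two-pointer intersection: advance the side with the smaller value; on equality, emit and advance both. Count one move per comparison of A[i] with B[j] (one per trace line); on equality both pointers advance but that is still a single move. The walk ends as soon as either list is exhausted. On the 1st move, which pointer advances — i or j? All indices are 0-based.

j

[i=0,j=0] 9>2 → j++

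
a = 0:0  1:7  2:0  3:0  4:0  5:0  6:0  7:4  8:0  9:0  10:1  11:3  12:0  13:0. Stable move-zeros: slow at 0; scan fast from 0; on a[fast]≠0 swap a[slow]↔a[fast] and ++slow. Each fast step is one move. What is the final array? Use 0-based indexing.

(s=0,f=0) a[fast]=0 → fast++
(s=0,f=1) a[fast]=7≠0 swap→a[0]=7 → slow++,fast++
(s=1,f=2) a[fast]=0 → fast++
(s=1,f=3) a[fast]=0 → fast++
(s=1,f=4) a[fast]=0 → fast++
(s=1,f=5) a[fast]=0 → fast++
(s=1,f=6) a[fast]=0 → fast++
(s=1,f=7) a[fast]=4≠0 swap→a[1]=4 → slow++,fast++
(s=2,f=8) a[fast]=0 → fast++
(s=2,f=9) a[fast]=0 → fast++
(s=2,f=10) a[fast]=1≠0 swap→a[2]=1 → slow++,fast++
(s=3,f=11) a[fast]=3≠0 swap→a[3]=3 → slow++,fast++
(s=4,f=12) a[fast]=0 → fast++
(s=4,f=13) a[fast]=0 → fast++

[7, 4, 1, 3, 0, 0, 0, 0, 0, 0, 0, 0, 0, 0]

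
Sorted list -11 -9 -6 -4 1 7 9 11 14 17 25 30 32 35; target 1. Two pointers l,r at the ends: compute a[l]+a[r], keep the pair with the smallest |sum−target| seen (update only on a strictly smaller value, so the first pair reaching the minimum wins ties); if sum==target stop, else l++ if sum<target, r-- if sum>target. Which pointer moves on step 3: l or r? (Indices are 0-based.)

r

[0,13] -11+35=24 d=23 * → r--
[0,12] -11+32=21 d=20 * → r--
[0,11] -11+30=19 d=18 * → r--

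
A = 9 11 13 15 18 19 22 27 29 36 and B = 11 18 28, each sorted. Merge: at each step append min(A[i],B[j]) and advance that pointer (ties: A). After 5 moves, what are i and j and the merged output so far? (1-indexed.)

i=5, j=2, merged so far=[9, 11, 11, 13, 15]

[i=1,j=1] A[i]=9<=B[j]=11 take 9 → i++
[i=2,j=1] A[i]=11<=B[j]=11 take 11 → i++
[i=3,j=1] A[i]=13>B[j]=11 take 11 → j++
[i=3,j=2] A[i]=13<=B[j]=18 take 13 → i++
[i=4,j=2] A[i]=15<=B[j]=18 take 15 → i++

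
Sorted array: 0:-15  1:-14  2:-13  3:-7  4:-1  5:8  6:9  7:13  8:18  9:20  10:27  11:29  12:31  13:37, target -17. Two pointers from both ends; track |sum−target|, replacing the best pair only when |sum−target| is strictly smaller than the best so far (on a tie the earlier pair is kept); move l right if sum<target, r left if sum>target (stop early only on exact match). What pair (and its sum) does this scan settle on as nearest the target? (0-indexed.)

l=0 r=13: -15+37=22 d=39 *, r--
l=0 r=12: -15+31=16 d=33 *, r--
l=0 r=11: -15+29=14 d=31 *, r--
l=0 r=10: -15+27=12 d=29 *, r--
l=0 r=9: -15+20=5 d=22 *, r--
l=0 r=8: -15+18=3 d=20 *, r--
l=0 r=7: -15+13=-2 d=15 *, r--
l=0 r=6: -15+9=-6 d=11 *, r--
l=0 r=5: -15+8=-7 d=10 *, r--
l=0 r=4: -15+-1=-16 d=1 *, r--
l=0 r=3: -15+-7=-22 d=5, l++
l=1 r=3: -14+-7=-21 d=4, l++
l=2 r=3: -13+-7=-20 d=3, l++

pair (-15, -1) with sum -16 (|Δ|=1)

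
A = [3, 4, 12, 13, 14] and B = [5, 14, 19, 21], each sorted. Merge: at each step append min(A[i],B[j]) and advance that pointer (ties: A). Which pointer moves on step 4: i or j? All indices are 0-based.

[i=0,j=0] A[i]=3<=B[j]=5 take 3 → i++
[i=1,j=0] A[i]=4<=B[j]=5 take 4 → i++
[i=2,j=0] A[i]=12>B[j]=5 take 5 → j++
[i=2,j=1] A[i]=12<=B[j]=14 take 12 → i++

i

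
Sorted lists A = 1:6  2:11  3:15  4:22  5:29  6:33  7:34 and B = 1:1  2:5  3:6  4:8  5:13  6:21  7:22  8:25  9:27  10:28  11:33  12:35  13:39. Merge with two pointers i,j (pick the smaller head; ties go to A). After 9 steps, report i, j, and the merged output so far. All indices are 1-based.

[i=1,j=1] A[i]=6>B[j]=1 take 1 → j++
[i=1,j=2] A[i]=6>B[j]=5 take 5 → j++
[i=1,j=3] A[i]=6<=B[j]=6 take 6 → i++
[i=2,j=3] A[i]=11>B[j]=6 take 6 → j++
[i=2,j=4] A[i]=11>B[j]=8 take 8 → j++
[i=2,j=5] A[i]=11<=B[j]=13 take 11 → i++
[i=3,j=5] A[i]=15>B[j]=13 take 13 → j++
[i=3,j=6] A[i]=15<=B[j]=21 take 15 → i++
[i=4,j=6] A[i]=22>B[j]=21 take 21 → j++

i=4, j=7, merged so far=[1, 5, 6, 6, 8, 11, 13, 15, 21]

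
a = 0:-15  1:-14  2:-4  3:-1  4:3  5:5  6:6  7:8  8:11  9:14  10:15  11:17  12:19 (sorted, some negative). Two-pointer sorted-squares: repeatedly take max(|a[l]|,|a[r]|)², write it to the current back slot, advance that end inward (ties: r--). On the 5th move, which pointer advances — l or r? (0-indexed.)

l=0 r=12: |-15|<=|19| out[12]=361, r--
l=0 r=11: |-15|<=|17| out[11]=289, r--
l=0 r=10: |-15|<=|15| out[10]=225, r--
l=0 r=9: |-15|>|14| out[9]=225, l++
l=1 r=9: |-14|<=|14| out[8]=196, r--

r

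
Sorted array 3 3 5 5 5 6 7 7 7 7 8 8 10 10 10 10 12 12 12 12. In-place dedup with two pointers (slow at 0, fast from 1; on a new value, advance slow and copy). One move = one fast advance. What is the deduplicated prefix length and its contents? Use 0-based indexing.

slow=0 fast=1: a[fast]=3=a[slow] dup, fast++
slow=0 fast=2: a[fast]=5≠a[slow]=3 write a[1]=5, slow++,fast++
slow=1 fast=3: a[fast]=5=a[slow] dup, fast++
slow=1 fast=4: a[fast]=5=a[slow] dup, fast++
slow=1 fast=5: a[fast]=6≠a[slow]=5 write a[2]=6, slow++,fast++
slow=2 fast=6: a[fast]=7≠a[slow]=6 write a[3]=7, slow++,fast++
slow=3 fast=7: a[fast]=7=a[slow] dup, fast++
slow=3 fast=8: a[fast]=7=a[slow] dup, fast++
slow=3 fast=9: a[fast]=7=a[slow] dup, fast++
slow=3 fast=10: a[fast]=8≠a[slow]=7 write a[4]=8, slow++,fast++
slow=4 fast=11: a[fast]=8=a[slow] dup, fast++
slow=4 fast=12: a[fast]=10≠a[slow]=8 write a[5]=10, slow++,fast++
slow=5 fast=13: a[fast]=10=a[slow] dup, fast++
slow=5 fast=14: a[fast]=10=a[slow] dup, fast++
slow=5 fast=15: a[fast]=10=a[slow] dup, fast++
slow=5 fast=16: a[fast]=12≠a[slow]=10 write a[6]=12, slow++,fast++
slow=6 fast=17: a[fast]=12=a[slow] dup, fast++
slow=6 fast=18: a[fast]=12=a[slow] dup, fast++
slow=6 fast=19: a[fast]=12=a[slow] dup, fast++

length 7; prefix = [3, 5, 6, 7, 8, 10, 12]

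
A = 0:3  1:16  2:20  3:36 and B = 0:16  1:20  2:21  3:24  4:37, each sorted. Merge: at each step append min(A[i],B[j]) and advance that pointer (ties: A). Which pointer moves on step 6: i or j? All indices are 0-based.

j

i=0 j=0: A[i]=3<=B[j]=16 take 3, i++
i=1 j=0: A[i]=16<=B[j]=16 take 16, i++
i=2 j=0: A[i]=20>B[j]=16 take 16, j++
i=2 j=1: A[i]=20<=B[j]=20 take 20, i++
i=3 j=1: A[i]=36>B[j]=20 take 20, j++
i=3 j=2: A[i]=36>B[j]=21 take 21, j++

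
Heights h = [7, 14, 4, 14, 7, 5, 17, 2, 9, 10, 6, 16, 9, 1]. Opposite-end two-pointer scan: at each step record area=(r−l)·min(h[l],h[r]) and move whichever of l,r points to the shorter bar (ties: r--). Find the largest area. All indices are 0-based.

max area = 140

[0,13] min(7,1)*13=13 best=13 * → r--
[0,12] min(7,9)*12=84 best=84 * → l++
[1,12] min(14,9)*11=99 best=99 * → r--
[1,11] min(14,16)*10=140 best=140 * → l++
[2,11] min(4,16)*9=36 best=140 → l++
[3,11] min(14,16)*8=112 best=140 → l++
[4,11] min(7,16)*7=49 best=140 → l++
[5,11] min(5,16)*6=30 best=140 → l++
[6,11] min(17,16)*5=80 best=140 → r--
[6,10] min(17,6)*4=24 best=140 → r--
[6,9] min(17,10)*3=30 best=140 → r--
[6,8] min(17,9)*2=18 best=140 → r--
[6,7] min(17,2)*1=2 best=140 → r--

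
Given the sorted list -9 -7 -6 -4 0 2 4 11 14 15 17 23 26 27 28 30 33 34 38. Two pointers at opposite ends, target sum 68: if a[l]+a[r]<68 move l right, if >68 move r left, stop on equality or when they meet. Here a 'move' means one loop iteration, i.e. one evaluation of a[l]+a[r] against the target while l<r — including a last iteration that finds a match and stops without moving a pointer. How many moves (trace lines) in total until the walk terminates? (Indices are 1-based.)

[1,19] -9+38=29 <68 → l++
[2,19] -7+38=31 <68 → l++
[3,19] -6+38=32 <68 → l++
[4,19] -4+38=34 <68 → l++
[5,19] 0+38=38 <68 → l++
[6,19] 2+38=40 <68 → l++
[7,19] 4+38=42 <68 → l++
[8,19] 11+38=49 <68 → l++
[9,19] 14+38=52 <68 → l++
[10,19] 15+38=53 <68 → l++
[11,19] 17+38=55 <68 → l++
[12,19] 23+38=61 <68 → l++
[13,19] 26+38=64 <68 → l++
[14,19] 27+38=65 <68 → l++
[15,19] 28+38=66 <68 → l++
[16,19] 30+38=68 → found

16 moves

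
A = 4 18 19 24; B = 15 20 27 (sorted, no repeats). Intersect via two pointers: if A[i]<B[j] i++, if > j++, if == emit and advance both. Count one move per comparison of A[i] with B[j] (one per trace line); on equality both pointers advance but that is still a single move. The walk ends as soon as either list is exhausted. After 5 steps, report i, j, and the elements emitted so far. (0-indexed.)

i=3, j=2, emitted=[]

[i=0,j=0] 4<15 → i++
[i=1,j=0] 18>15 → j++
[i=1,j=1] 18<20 → i++
[i=2,j=1] 19<20 → i++
[i=3,j=1] 24>20 → j++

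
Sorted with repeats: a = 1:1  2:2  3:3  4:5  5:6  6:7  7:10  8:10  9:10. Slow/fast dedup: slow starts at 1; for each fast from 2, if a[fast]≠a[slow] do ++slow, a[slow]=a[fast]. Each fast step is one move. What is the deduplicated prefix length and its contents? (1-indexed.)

length 7; prefix = [1, 2, 3, 5, 6, 7, 10]

(s=1,f=2) a[fast]=2≠a[slow]=1 write a[2]=2 → slow++,fast++
(s=2,f=3) a[fast]=3≠a[slow]=2 write a[3]=3 → slow++,fast++
(s=3,f=4) a[fast]=5≠a[slow]=3 write a[4]=5 → slow++,fast++
(s=4,f=5) a[fast]=6≠a[slow]=5 write a[5]=6 → slow++,fast++
(s=5,f=6) a[fast]=7≠a[slow]=6 write a[6]=7 → slow++,fast++
(s=6,f=7) a[fast]=10≠a[slow]=7 write a[7]=10 → slow++,fast++
(s=7,f=8) a[fast]=10=a[slow] dup → fast++
(s=7,f=9) a[fast]=10=a[slow] dup → fast++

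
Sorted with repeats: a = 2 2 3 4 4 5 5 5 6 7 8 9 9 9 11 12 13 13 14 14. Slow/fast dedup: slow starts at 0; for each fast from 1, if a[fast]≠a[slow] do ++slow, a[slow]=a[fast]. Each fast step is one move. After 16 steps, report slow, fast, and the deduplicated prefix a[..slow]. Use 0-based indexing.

slow=10, fast=17, prefix=[2, 3, 4, 5, 6, 7, 8, 9, 11, 12, 13]

slow=0 fast=1: a[fast]=2=a[slow] dup, fast++
slow=0 fast=2: a[fast]=3≠a[slow]=2 write a[1]=3, slow++,fast++
slow=1 fast=3: a[fast]=4≠a[slow]=3 write a[2]=4, slow++,fast++
slow=2 fast=4: a[fast]=4=a[slow] dup, fast++
slow=2 fast=5: a[fast]=5≠a[slow]=4 write a[3]=5, slow++,fast++
slow=3 fast=6: a[fast]=5=a[slow] dup, fast++
slow=3 fast=7: a[fast]=5=a[slow] dup, fast++
slow=3 fast=8: a[fast]=6≠a[slow]=5 write a[4]=6, slow++,fast++
slow=4 fast=9: a[fast]=7≠a[slow]=6 write a[5]=7, slow++,fast++
slow=5 fast=10: a[fast]=8≠a[slow]=7 write a[6]=8, slow++,fast++
slow=6 fast=11: a[fast]=9≠a[slow]=8 write a[7]=9, slow++,fast++
slow=7 fast=12: a[fast]=9=a[slow] dup, fast++
slow=7 fast=13: a[fast]=9=a[slow] dup, fast++
slow=7 fast=14: a[fast]=11≠a[slow]=9 write a[8]=11, slow++,fast++
slow=8 fast=15: a[fast]=12≠a[slow]=11 write a[9]=12, slow++,fast++
slow=9 fast=16: a[fast]=13≠a[slow]=12 write a[10]=13, slow++,fast++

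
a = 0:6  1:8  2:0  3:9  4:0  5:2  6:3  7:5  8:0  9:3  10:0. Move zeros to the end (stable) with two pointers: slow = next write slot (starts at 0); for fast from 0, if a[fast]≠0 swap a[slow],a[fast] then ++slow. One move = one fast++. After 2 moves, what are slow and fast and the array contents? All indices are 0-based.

slow=2, fast=2, a=[6, 8, 0, 9, 0, 2, 3, 5, 0, 3, 0]

slow=0 fast=0: a[fast]=6≠0 swap→a[0]=6, slow++,fast++
slow=1 fast=1: a[fast]=8≠0 swap→a[1]=8, slow++,fast++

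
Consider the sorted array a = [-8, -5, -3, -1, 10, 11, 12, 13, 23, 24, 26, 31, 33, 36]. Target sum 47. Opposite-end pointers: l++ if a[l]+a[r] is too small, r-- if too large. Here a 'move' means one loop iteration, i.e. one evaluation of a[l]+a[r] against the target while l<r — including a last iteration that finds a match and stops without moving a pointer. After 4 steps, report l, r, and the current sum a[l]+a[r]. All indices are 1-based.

l=1 r=14: -8+36=28 <47, l++
l=2 r=14: -5+36=31 <47, l++
l=3 r=14: -3+36=33 <47, l++
l=4 r=14: -1+36=35 <47, l++

l=5, r=14, sum=46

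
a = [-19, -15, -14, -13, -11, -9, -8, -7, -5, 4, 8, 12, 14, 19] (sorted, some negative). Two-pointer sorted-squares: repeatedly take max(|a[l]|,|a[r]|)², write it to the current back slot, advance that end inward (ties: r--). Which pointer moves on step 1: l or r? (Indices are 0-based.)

r

l=0 r=13: |-19|<=|19| out[13]=361, r--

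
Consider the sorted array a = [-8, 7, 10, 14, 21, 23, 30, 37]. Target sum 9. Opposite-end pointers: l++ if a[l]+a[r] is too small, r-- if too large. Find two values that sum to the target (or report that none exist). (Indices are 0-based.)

l=0 r=7: -8+37=29 >9, r--
l=0 r=6: -8+30=22 >9, r--
l=0 r=5: -8+23=15 >9, r--
l=0 r=4: -8+21=13 >9, r--
l=0 r=3: -8+14=6 <9, l++
l=1 r=3: 7+14=21 >9, r--
l=1 r=2: 7+10=17 >9, r--

no pair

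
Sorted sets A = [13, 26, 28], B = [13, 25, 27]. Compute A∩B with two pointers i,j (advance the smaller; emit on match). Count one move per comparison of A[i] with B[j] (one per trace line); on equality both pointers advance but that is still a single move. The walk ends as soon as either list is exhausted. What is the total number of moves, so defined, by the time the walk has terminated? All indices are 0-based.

[i=0,j=0] 13==13 emit → i++,j++
[i=1,j=1] 26>25 → j++
[i=1,j=2] 26<27 → i++
[i=2,j=2] 28>27 → j++

4 moves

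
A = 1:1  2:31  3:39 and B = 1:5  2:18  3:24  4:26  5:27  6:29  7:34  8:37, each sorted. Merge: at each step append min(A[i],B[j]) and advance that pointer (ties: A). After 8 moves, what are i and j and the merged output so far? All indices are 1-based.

i=3, j=7, merged so far=[1, 5, 18, 24, 26, 27, 29, 31]

i=1 j=1: A[i]=1<=B[j]=5 take 1, i++
i=2 j=1: A[i]=31>B[j]=5 take 5, j++
i=2 j=2: A[i]=31>B[j]=18 take 18, j++
i=2 j=3: A[i]=31>B[j]=24 take 24, j++
i=2 j=4: A[i]=31>B[j]=26 take 26, j++
i=2 j=5: A[i]=31>B[j]=27 take 27, j++
i=2 j=6: A[i]=31>B[j]=29 take 29, j++
i=2 j=7: A[i]=31<=B[j]=34 take 31, i++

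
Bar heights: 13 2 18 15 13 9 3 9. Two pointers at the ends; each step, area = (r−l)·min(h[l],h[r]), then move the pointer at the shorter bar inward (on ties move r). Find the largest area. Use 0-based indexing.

max area = 63

[0,7] min(13,9)*7=63 best=63 * → r--
[0,6] min(13,3)*6=18 best=63 → r--
[0,5] min(13,9)*5=45 best=63 → r--
[0,4] min(13,13)*4=52 best=63 → r--
[0,3] min(13,15)*3=39 best=63 → l++
[1,3] min(2,15)*2=4 best=63 → l++
[2,3] min(18,15)*1=15 best=63 → r--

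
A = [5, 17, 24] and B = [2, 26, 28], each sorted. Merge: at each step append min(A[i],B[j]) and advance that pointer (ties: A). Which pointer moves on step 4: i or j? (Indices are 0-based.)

i

[i=0,j=0] A[i]=5>B[j]=2 take 2 → j++
[i=0,j=1] A[i]=5<=B[j]=26 take 5 → i++
[i=1,j=1] A[i]=17<=B[j]=26 take 17 → i++
[i=2,j=1] A[i]=24<=B[j]=26 take 24 → i++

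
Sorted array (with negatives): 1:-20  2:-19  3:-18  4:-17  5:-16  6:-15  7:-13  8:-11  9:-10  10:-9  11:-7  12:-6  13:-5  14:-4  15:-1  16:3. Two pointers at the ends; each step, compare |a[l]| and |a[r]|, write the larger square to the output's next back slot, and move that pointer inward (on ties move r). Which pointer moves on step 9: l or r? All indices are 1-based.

l

l=1 r=16: |-20|>|3| out[16]=400, l++
l=2 r=16: |-19|>|3| out[15]=361, l++
l=3 r=16: |-18|>|3| out[14]=324, l++
l=4 r=16: |-17|>|3| out[13]=289, l++
l=5 r=16: |-16|>|3| out[12]=256, l++
l=6 r=16: |-15|>|3| out[11]=225, l++
l=7 r=16: |-13|>|3| out[10]=169, l++
l=8 r=16: |-11|>|3| out[9]=121, l++
l=9 r=16: |-10|>|3| out[8]=100, l++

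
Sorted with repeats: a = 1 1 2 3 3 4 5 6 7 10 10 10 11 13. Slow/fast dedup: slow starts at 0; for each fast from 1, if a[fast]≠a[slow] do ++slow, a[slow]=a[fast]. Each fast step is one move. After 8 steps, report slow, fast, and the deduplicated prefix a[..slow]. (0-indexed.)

slow=6, fast=9, prefix=[1, 2, 3, 4, 5, 6, 7]

slow=0 fast=1: a[fast]=1=a[slow] dup, fast++
slow=0 fast=2: a[fast]=2≠a[slow]=1 write a[1]=2, slow++,fast++
slow=1 fast=3: a[fast]=3≠a[slow]=2 write a[2]=3, slow++,fast++
slow=2 fast=4: a[fast]=3=a[slow] dup, fast++
slow=2 fast=5: a[fast]=4≠a[slow]=3 write a[3]=4, slow++,fast++
slow=3 fast=6: a[fast]=5≠a[slow]=4 write a[4]=5, slow++,fast++
slow=4 fast=7: a[fast]=6≠a[slow]=5 write a[5]=6, slow++,fast++
slow=5 fast=8: a[fast]=7≠a[slow]=6 write a[6]=7, slow++,fast++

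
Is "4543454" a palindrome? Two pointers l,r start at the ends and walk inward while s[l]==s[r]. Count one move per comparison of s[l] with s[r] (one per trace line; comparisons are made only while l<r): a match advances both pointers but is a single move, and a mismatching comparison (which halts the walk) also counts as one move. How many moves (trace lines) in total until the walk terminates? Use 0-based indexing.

3 moves

[0,6] '4'=='4' → l++,r--
[1,5] '5'=='5' → l++,r--
[2,4] '4'=='4' → l++,r--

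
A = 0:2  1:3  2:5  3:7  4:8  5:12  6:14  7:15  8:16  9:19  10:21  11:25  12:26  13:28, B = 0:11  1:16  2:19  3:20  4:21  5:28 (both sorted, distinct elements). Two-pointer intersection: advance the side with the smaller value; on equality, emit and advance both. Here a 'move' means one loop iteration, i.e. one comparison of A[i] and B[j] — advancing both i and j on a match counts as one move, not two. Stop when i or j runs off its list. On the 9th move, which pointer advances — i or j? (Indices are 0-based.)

i

i=0 j=0: 2<11, i++
i=1 j=0: 3<11, i++
i=2 j=0: 5<11, i++
i=3 j=0: 7<11, i++
i=4 j=0: 8<11, i++
i=5 j=0: 12>11, j++
i=5 j=1: 12<16, i++
i=6 j=1: 14<16, i++
i=7 j=1: 15<16, i++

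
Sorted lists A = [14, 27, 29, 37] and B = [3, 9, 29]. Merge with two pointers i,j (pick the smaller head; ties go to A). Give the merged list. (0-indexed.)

[i=0,j=0] A[i]=14>B[j]=3 take 3 → j++
[i=0,j=1] A[i]=14>B[j]=9 take 9 → j++
[i=0,j=2] A[i]=14<=B[j]=29 take 14 → i++
[i=1,j=2] A[i]=27<=B[j]=29 take 27 → i++
[i=2,j=2] A[i]=29<=B[j]=29 take 29 → i++
[i=3,j=2] A[i]=37>B[j]=29 take 29 → j++
[i=3,j=3] B done, take A[i]=37 → i++

[3, 9, 14, 27, 29, 29, 37]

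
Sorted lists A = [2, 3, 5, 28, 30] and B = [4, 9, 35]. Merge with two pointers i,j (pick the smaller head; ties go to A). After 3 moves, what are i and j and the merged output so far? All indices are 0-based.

i=0 j=0: A[i]=2<=B[j]=4 take 2, i++
i=1 j=0: A[i]=3<=B[j]=4 take 3, i++
i=2 j=0: A[i]=5>B[j]=4 take 4, j++

i=2, j=1, merged so far=[2, 3, 4]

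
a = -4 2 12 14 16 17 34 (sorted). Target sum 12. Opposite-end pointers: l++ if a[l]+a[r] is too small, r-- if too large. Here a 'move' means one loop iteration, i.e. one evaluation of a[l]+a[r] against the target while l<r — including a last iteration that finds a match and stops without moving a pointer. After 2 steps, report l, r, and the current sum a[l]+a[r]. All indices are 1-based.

l=1, r=5, sum=12

[1,7] -4+34=30 >12 → r--
[1,6] -4+17=13 >12 → r--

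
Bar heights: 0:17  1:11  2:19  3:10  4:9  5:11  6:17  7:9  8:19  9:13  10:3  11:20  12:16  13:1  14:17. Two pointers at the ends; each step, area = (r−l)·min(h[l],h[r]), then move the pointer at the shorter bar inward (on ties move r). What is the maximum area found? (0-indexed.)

max area = 238

[0,14] min(17,17)*14=238 best=238 * → r--
[0,13] min(17,1)*13=13 best=238 → r--
[0,12] min(17,16)*12=192 best=238 → r--
[0,11] min(17,20)*11=187 best=238 → l++
[1,11] min(11,20)*10=110 best=238 → l++
[2,11] min(19,20)*9=171 best=238 → l++
[3,11] min(10,20)*8=80 best=238 → l++
[4,11] min(9,20)*7=63 best=238 → l++
[5,11] min(11,20)*6=66 best=238 → l++
[6,11] min(17,20)*5=85 best=238 → l++
[7,11] min(9,20)*4=36 best=238 → l++
[8,11] min(19,20)*3=57 best=238 → l++
[9,11] min(13,20)*2=26 best=238 → l++
[10,11] min(3,20)*1=3 best=238 → l++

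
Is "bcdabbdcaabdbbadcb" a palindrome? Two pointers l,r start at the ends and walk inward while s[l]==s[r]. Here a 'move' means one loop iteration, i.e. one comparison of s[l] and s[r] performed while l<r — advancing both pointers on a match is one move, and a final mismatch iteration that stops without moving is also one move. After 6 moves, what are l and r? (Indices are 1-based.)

l=7, r=12

l=1 r=18: 'b'=='b', l++,r--
l=2 r=17: 'c'=='c', l++,r--
l=3 r=16: 'd'=='d', l++,r--
l=4 r=15: 'a'=='a', l++,r--
l=5 r=14: 'b'=='b', l++,r--
l=6 r=13: 'b'=='b', l++,r--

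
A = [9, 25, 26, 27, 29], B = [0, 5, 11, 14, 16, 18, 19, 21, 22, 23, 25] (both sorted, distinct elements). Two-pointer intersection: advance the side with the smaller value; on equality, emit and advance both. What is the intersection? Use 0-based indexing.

[i=0,j=0] 9>0 → j++
[i=0,j=1] 9>5 → j++
[i=0,j=2] 9<11 → i++
[i=1,j=2] 25>11 → j++
[i=1,j=3] 25>14 → j++
[i=1,j=4] 25>16 → j++
[i=1,j=5] 25>18 → j++
[i=1,j=6] 25>19 → j++
[i=1,j=7] 25>21 → j++
[i=1,j=8] 25>22 → j++
[i=1,j=9] 25>23 → j++
[i=1,j=10] 25==25 emit → i++,j++

intersection = [25]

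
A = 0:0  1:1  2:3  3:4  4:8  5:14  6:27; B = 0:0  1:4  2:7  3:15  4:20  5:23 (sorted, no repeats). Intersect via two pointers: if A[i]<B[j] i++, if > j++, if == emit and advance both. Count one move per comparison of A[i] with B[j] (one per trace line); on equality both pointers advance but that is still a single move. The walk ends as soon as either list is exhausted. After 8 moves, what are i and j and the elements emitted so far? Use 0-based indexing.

i=6, j=4, emitted=[0, 4]

[i=0,j=0] 0==0 emit → i++,j++
[i=1,j=1] 1<4 → i++
[i=2,j=1] 3<4 → i++
[i=3,j=1] 4==4 emit → i++,j++
[i=4,j=2] 8>7 → j++
[i=4,j=3] 8<15 → i++
[i=5,j=3] 14<15 → i++
[i=6,j=3] 27>15 → j++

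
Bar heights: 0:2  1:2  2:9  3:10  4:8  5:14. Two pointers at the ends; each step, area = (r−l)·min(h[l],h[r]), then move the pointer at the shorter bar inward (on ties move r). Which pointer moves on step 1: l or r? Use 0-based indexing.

[0,5] min(2,14)*5=10 best=10 * → l++

l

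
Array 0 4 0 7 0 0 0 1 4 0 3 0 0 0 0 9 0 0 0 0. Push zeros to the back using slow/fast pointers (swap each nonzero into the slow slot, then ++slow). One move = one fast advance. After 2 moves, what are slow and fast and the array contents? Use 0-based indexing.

slow=0 fast=0: a[fast]=0, fast++
slow=0 fast=1: a[fast]=4≠0 swap→a[0]=4, slow++,fast++

slow=1, fast=2, a=[4, 0, 0, 7, 0, 0, 0, 1, 4, 0, 3, 0, 0, 0, 0, 9, 0, 0, 0, 0]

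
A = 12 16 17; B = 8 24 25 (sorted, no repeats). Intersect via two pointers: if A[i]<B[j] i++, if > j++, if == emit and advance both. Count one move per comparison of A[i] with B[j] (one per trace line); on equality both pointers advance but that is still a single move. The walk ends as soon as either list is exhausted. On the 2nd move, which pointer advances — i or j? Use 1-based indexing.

i

i=1 j=1: 12>8, j++
i=1 j=2: 12<24, i++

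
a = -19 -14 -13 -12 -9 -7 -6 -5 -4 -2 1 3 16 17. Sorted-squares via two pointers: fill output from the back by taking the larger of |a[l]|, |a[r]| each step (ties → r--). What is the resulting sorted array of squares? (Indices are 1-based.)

[1, 4, 9, 16, 25, 36, 49, 81, 144, 169, 196, 256, 289, 361]

l=1 r=14: |-19|>|17| out[14]=361, l++
l=2 r=14: |-14|<=|17| out[13]=289, r--
l=2 r=13: |-14|<=|16| out[12]=256, r--
l=2 r=12: |-14|>|3| out[11]=196, l++
l=3 r=12: |-13|>|3| out[10]=169, l++
l=4 r=12: |-12|>|3| out[9]=144, l++
l=5 r=12: |-9|>|3| out[8]=81, l++
l=6 r=12: |-7|>|3| out[7]=49, l++
l=7 r=12: |-6|>|3| out[6]=36, l++
l=8 r=12: |-5|>|3| out[5]=25, l++
l=9 r=12: |-4|>|3| out[4]=16, l++
l=10 r=12: |-2|<=|3| out[3]=9, r--
l=10 r=11: |-2|>|1| out[2]=4, l++
l=11 r=11: |1|<=|1| out[1]=1, r--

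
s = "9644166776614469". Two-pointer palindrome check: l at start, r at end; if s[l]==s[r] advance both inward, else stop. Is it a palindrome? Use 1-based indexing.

palindrome

l=1 r=16: '9'=='9', l++,r--
l=2 r=15: '6'=='6', l++,r--
l=3 r=14: '4'=='4', l++,r--
l=4 r=13: '4'=='4', l++,r--
l=5 r=12: '1'=='1', l++,r--
l=6 r=11: '6'=='6', l++,r--
l=7 r=10: '6'=='6', l++,r--
l=8 r=9: '7'=='7', l++,r--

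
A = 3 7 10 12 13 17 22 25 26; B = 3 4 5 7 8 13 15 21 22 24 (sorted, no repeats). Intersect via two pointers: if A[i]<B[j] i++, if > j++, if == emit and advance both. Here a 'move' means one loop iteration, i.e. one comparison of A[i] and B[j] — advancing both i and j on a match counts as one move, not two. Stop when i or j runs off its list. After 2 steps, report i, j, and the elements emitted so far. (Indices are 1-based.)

i=2, j=3, emitted=[3]

i=1 j=1: 3==3 emit, i++,j++
i=2 j=2: 7>4, j++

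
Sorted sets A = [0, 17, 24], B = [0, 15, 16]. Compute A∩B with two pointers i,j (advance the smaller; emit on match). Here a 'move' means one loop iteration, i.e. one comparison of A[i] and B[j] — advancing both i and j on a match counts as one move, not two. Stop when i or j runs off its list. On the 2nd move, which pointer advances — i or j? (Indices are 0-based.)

j

i=0 j=0: 0==0 emit, i++,j++
i=1 j=1: 17>15, j++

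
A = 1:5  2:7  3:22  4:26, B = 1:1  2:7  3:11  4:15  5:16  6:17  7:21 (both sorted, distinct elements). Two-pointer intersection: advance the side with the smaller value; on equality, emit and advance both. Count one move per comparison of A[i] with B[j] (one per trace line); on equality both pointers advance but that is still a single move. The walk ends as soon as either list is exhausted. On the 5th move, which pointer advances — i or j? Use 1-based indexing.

j

[i=1,j=1] 5>1 → j++
[i=1,j=2] 5<7 → i++
[i=2,j=2] 7==7 emit → i++,j++
[i=3,j=3] 22>11 → j++
[i=3,j=4] 22>15 → j++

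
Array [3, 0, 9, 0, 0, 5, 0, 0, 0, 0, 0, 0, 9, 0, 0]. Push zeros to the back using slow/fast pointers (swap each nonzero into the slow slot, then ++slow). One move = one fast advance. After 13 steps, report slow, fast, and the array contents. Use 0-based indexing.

slow=0 fast=0: a[fast]=3≠0 swap→a[0]=3, slow++,fast++
slow=1 fast=1: a[fast]=0, fast++
slow=1 fast=2: a[fast]=9≠0 swap→a[1]=9, slow++,fast++
slow=2 fast=3: a[fast]=0, fast++
slow=2 fast=4: a[fast]=0, fast++
slow=2 fast=5: a[fast]=5≠0 swap→a[2]=5, slow++,fast++
slow=3 fast=6: a[fast]=0, fast++
slow=3 fast=7: a[fast]=0, fast++
slow=3 fast=8: a[fast]=0, fast++
slow=3 fast=9: a[fast]=0, fast++
slow=3 fast=10: a[fast]=0, fast++
slow=3 fast=11: a[fast]=0, fast++
slow=3 fast=12: a[fast]=9≠0 swap→a[3]=9, slow++,fast++

slow=4, fast=13, a=[3, 9, 5, 9, 0, 0, 0, 0, 0, 0, 0, 0, 0, 0, 0]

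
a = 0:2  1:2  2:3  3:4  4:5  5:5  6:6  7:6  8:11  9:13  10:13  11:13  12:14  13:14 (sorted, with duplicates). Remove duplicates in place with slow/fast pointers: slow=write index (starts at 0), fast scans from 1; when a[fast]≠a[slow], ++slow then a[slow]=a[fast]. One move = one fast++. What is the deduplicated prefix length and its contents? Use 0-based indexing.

(s=0,f=1) a[fast]=2=a[slow] dup → fast++
(s=0,f=2) a[fast]=3≠a[slow]=2 write a[1]=3 → slow++,fast++
(s=1,f=3) a[fast]=4≠a[slow]=3 write a[2]=4 → slow++,fast++
(s=2,f=4) a[fast]=5≠a[slow]=4 write a[3]=5 → slow++,fast++
(s=3,f=5) a[fast]=5=a[slow] dup → fast++
(s=3,f=6) a[fast]=6≠a[slow]=5 write a[4]=6 → slow++,fast++
(s=4,f=7) a[fast]=6=a[slow] dup → fast++
(s=4,f=8) a[fast]=11≠a[slow]=6 write a[5]=11 → slow++,fast++
(s=5,f=9) a[fast]=13≠a[slow]=11 write a[6]=13 → slow++,fast++
(s=6,f=10) a[fast]=13=a[slow] dup → fast++
(s=6,f=11) a[fast]=13=a[slow] dup → fast++
(s=6,f=12) a[fast]=14≠a[slow]=13 write a[7]=14 → slow++,fast++
(s=7,f=13) a[fast]=14=a[slow] dup → fast++

length 8; prefix = [2, 3, 4, 5, 6, 11, 13, 14]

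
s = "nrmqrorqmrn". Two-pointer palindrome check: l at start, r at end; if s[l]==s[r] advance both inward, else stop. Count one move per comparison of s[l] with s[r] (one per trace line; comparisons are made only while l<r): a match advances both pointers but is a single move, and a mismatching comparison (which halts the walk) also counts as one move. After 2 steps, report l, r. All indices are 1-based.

l=3, r=9

l=1 r=11: 'n'=='n', l++,r--
l=2 r=10: 'r'=='r', l++,r--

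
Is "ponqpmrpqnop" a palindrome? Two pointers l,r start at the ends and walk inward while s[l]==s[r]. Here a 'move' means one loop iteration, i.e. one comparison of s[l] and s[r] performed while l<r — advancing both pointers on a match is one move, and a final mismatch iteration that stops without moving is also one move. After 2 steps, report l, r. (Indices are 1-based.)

l=3, r=10

[1,12] 'p'=='p' → l++,r--
[2,11] 'o'=='o' → l++,r--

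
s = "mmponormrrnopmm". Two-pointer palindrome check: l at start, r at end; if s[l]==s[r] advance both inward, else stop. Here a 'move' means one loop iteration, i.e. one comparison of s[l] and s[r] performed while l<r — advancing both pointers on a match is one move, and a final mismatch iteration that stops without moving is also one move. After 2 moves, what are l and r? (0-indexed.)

l=2, r=12

[0,14] 'm'=='m' → l++,r--
[1,13] 'm'=='m' → l++,r--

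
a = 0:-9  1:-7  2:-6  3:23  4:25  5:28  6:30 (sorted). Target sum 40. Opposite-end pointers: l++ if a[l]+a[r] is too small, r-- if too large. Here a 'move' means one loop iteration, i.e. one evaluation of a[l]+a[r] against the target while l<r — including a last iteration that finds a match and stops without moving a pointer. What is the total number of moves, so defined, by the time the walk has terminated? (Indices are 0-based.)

l=0 r=6: -9+30=21 <40, l++
l=1 r=6: -7+30=23 <40, l++
l=2 r=6: -6+30=24 <40, l++
l=3 r=6: 23+30=53 >40, r--
l=3 r=5: 23+28=51 >40, r--
l=3 r=4: 23+25=48 >40, r--

6 moves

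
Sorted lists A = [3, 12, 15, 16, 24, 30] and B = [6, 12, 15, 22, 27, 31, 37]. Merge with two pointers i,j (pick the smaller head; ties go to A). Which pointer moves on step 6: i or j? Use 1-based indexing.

j

i=1 j=1: A[i]=3<=B[j]=6 take 3, i++
i=2 j=1: A[i]=12>B[j]=6 take 6, j++
i=2 j=2: A[i]=12<=B[j]=12 take 12, i++
i=3 j=2: A[i]=15>B[j]=12 take 12, j++
i=3 j=3: A[i]=15<=B[j]=15 take 15, i++
i=4 j=3: A[i]=16>B[j]=15 take 15, j++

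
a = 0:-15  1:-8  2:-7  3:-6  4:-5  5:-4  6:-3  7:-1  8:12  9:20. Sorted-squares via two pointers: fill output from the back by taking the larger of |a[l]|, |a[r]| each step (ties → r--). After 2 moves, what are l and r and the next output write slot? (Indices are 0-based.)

l=0 r=9: |-15|<=|20| out[9]=400, r--
l=0 r=8: |-15|>|12| out[8]=225, l++

l=1, r=8, next write slot=7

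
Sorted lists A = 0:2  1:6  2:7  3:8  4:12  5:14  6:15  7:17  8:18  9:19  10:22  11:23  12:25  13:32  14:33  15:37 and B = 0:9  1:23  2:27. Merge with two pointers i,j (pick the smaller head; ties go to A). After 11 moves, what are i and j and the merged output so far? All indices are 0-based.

i=10, j=1, merged so far=[2, 6, 7, 8, 9, 12, 14, 15, 17, 18, 19]

[i=0,j=0] A[i]=2<=B[j]=9 take 2 → i++
[i=1,j=0] A[i]=6<=B[j]=9 take 6 → i++
[i=2,j=0] A[i]=7<=B[j]=9 take 7 → i++
[i=3,j=0] A[i]=8<=B[j]=9 take 8 → i++
[i=4,j=0] A[i]=12>B[j]=9 take 9 → j++
[i=4,j=1] A[i]=12<=B[j]=23 take 12 → i++
[i=5,j=1] A[i]=14<=B[j]=23 take 14 → i++
[i=6,j=1] A[i]=15<=B[j]=23 take 15 → i++
[i=7,j=1] A[i]=17<=B[j]=23 take 17 → i++
[i=8,j=1] A[i]=18<=B[j]=23 take 18 → i++
[i=9,j=1] A[i]=19<=B[j]=23 take 19 → i++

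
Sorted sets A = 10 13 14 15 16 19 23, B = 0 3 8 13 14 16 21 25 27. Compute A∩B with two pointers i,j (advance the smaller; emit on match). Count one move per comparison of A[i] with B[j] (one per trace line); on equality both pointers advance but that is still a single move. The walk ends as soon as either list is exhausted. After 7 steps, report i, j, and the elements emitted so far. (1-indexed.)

i=5, j=6, emitted=[13, 14]

[i=1,j=1] 10>0 → j++
[i=1,j=2] 10>3 → j++
[i=1,j=3] 10>8 → j++
[i=1,j=4] 10<13 → i++
[i=2,j=4] 13==13 emit → i++,j++
[i=3,j=5] 14==14 emit → i++,j++
[i=4,j=6] 15<16 → i++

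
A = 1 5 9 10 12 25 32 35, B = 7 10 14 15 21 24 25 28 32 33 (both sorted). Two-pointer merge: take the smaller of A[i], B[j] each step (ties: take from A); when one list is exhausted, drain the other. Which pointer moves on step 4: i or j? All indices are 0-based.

i

[i=0,j=0] A[i]=1<=B[j]=7 take 1 → i++
[i=1,j=0] A[i]=5<=B[j]=7 take 5 → i++
[i=2,j=0] A[i]=9>B[j]=7 take 7 → j++
[i=2,j=1] A[i]=9<=B[j]=10 take 9 → i++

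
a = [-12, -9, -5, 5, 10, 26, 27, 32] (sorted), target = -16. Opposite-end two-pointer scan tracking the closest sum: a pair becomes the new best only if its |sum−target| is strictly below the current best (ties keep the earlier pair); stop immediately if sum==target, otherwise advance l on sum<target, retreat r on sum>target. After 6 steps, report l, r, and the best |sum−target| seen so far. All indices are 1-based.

l=1 r=8: -12+32=20 d=36 *, r--
l=1 r=7: -12+27=15 d=31 *, r--
l=1 r=6: -12+26=14 d=30 *, r--
l=1 r=5: -12+10=-2 d=14 *, r--
l=1 r=4: -12+5=-7 d=9 *, r--
l=1 r=3: -12+-5=-17 d=1 *, l++

l=2, r=3, best |Δ|=1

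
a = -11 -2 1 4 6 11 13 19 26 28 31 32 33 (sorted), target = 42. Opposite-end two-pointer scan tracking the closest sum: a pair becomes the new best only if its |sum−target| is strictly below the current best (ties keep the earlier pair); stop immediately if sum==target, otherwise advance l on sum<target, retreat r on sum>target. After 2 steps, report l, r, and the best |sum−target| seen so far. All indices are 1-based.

l=3, r=13, best |Δ|=11

l=1 r=13: -11+33=22 d=20 *, l++
l=2 r=13: -2+33=31 d=11 *, l++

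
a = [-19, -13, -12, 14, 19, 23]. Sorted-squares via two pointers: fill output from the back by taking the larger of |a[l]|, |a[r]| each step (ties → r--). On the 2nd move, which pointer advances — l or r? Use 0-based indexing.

[0,5] |-19|<=|23| out[5]=529 → r--
[0,4] |-19|<=|19| out[4]=361 → r--

r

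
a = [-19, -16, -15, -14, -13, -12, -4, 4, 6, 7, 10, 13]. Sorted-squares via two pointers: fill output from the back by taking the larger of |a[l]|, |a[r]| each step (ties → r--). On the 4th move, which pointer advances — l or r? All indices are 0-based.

l=0 r=11: |-19|>|13| out[11]=361, l++
l=1 r=11: |-16|>|13| out[10]=256, l++
l=2 r=11: |-15|>|13| out[9]=225, l++
l=3 r=11: |-14|>|13| out[8]=196, l++

l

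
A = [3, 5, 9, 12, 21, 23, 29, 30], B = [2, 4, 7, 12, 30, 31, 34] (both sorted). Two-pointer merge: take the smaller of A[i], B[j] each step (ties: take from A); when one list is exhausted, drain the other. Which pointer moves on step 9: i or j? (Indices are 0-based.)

i

[i=0,j=0] A[i]=3>B[j]=2 take 2 → j++
[i=0,j=1] A[i]=3<=B[j]=4 take 3 → i++
[i=1,j=1] A[i]=5>B[j]=4 take 4 → j++
[i=1,j=2] A[i]=5<=B[j]=7 take 5 → i++
[i=2,j=2] A[i]=9>B[j]=7 take 7 → j++
[i=2,j=3] A[i]=9<=B[j]=12 take 9 → i++
[i=3,j=3] A[i]=12<=B[j]=12 take 12 → i++
[i=4,j=3] A[i]=21>B[j]=12 take 12 → j++
[i=4,j=4] A[i]=21<=B[j]=30 take 21 → i++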